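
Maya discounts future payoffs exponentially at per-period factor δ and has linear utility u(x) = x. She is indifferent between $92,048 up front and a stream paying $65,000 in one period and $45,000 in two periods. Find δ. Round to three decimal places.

δ ≈ 0.880

Equating present values: 92048 = 65000δ + 45000δ².
That is, 45000δ² + 65000δ − 92048 = 0, a quadratic in δ.
By the quadratic formula (taking the positive root), δ = (−65000 + √20793640000.00) / 90000 ≈ 0.880.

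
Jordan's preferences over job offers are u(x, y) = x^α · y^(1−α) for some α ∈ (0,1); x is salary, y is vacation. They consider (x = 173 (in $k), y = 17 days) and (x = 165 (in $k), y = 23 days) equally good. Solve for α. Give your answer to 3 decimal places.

The Cobb–Douglas utilities coincide, so 173^α·17^(1−α) = 165^α·23^(1−α).
(173/165)^α = (23/17)^(1−α); take logs: α·ln(173/165) = (1−α)·ln(23/17), i.e. α·0.047346 = (1−α)·0.302281.
Thus α·(0.349627) = 0.302281, so α = 0.302281/0.349627 ≈ 0.865.

α ≈ 0.865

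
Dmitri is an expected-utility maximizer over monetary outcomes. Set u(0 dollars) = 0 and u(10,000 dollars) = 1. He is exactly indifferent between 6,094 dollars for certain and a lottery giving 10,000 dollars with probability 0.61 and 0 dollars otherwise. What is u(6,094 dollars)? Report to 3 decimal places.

By the standard-gamble method, u(6,094 dollars) is just the indifference probability on the best outcome: 0.61.

0.610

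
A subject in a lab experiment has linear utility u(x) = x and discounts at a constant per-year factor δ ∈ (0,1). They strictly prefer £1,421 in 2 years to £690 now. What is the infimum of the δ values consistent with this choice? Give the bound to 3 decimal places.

Comparing present values: 690 < δ^2·1421.
Dividing by 1421: δ^2 > 0.48557. Both sides are positive, so the square root keeps the direction.
δ > 0.48557^(1/2) = 0.697.

δ > 0.697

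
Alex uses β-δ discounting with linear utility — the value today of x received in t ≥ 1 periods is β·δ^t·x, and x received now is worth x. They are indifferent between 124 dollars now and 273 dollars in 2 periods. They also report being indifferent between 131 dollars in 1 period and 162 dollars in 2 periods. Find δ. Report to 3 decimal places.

Both payoffs in the second observation are in the future, so β drops out: δ^1·131 = δ^2·162 ⇒ δ = 131/162 = 0.80864.

δ ≈ 0.809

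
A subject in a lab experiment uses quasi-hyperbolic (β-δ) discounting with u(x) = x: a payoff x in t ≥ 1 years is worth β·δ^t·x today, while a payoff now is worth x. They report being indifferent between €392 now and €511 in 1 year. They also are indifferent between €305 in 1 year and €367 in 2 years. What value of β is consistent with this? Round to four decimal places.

β ≈ 0.9231

From the later pair, β·δ^1·305 = β·δ^2·367; dividing through, δ = 305/367 = 0.83106.
The first indifference: 392 = β·δ·511, so β = 392/(δ·511) = 392/(0.83106·511) ≈ 0.9231.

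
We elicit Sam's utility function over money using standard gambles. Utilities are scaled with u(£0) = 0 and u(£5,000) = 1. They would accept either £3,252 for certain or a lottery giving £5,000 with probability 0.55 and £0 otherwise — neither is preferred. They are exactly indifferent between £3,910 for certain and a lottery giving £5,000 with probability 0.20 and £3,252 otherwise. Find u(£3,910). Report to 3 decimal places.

0.640

The first gamble pins u(£3,252): it must equal 0.55·1 + 0.45·0 = 0.55.
Chaining: u(£3,910) = 0.20·1.00 + 0.80·0.55 = 0.6400.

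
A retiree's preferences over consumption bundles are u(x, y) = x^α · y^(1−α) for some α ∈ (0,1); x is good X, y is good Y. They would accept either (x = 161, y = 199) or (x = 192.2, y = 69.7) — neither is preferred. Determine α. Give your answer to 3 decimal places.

Set the two utilities equal: 161^α·199^(1−α) = 192.2^α·69.7^(1−α).
Rearrange to (161/192.2)^α = (69.7/199)^(1−α) and take logs: α·-0.177132 = (1−α)·-1.049105.
Thus α·(-1.226237) = -1.049105, so α = -1.049105/-1.226237 ≈ 0.856.

α ≈ 0.856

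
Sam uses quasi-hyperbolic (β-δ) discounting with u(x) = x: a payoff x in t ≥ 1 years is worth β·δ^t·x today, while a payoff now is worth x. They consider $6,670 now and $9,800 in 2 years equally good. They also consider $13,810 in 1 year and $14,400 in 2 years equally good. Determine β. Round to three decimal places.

The second indifference involves only future payoffs, so β cancels: β·δ^1·13810 = β·δ^2·14400, giving δ = 13810/14400 = 0.95903.
Substituting δ into 6670 = β·δ^2·9800: β = 6670/(9013.396) ≈ 0.740.

β ≈ 0.740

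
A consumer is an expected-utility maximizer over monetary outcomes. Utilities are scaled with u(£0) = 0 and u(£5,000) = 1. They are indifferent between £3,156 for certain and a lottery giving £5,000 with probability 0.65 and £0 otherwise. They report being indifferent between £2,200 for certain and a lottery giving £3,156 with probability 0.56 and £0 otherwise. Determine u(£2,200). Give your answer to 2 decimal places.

0.36

The first gamble pins u(£3,156): it must equal 0.65·1 + 0.35·0 = 0.65.
Then u(£2,200) = 0.56·u(£3,156) + 0.44·u(£0) = 0.56·0.65 + 0.44·0.00 = 0.3640.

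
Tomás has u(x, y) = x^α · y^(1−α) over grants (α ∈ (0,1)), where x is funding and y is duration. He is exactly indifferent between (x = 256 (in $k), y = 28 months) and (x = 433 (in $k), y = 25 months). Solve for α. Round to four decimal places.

Set the two utilities equal: 256^α·28^(1−α) = 433^α·25^(1−α).
Rearrange to (256/433)^α = (25/28)^(1−α) and take logs: α·-0.5255603 = (1−α)·-0.1133287.
Thus α·(-0.6388890) = -0.1133287, so α = -0.1133287/-0.6388890 ≈ 0.1774.

α ≈ 0.1774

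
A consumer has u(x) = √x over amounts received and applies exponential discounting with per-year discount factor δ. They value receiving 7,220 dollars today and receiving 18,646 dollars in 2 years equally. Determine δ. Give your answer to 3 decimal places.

The payoff in 2 years is discounted by δ^2, so u(7220) = δ^2·u(18646) and δ^2 = u(7220)/u(18646).
Since u(x) = √x, δ^2 = √(7220/18646) = 0.62227.
So δ = 0.62227^(1/2) ≈ 0.789.

δ ≈ 0.789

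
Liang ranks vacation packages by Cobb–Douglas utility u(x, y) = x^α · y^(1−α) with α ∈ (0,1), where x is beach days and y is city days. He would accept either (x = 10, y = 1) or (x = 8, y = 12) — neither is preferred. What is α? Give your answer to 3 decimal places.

Indifference: 10^α · 1^(1−α) = 8^α · 12^(1−α).
(10/8)^α = (12/1)^(1−α); take logs: α·ln(10/8) = (1−α)·ln(12/1), i.e. α·0.223144 = (1−α)·2.484907.
So α/(1−α) = (2.484907)/(0.223144) = 11.135890, and α = 11.135890/12.135890 ≈ 0.918.

α ≈ 0.918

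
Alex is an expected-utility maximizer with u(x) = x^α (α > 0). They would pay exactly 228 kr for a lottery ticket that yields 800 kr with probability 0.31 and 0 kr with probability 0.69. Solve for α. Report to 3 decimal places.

The lottery's expected utility is 0.31·u(800) + 0.69·u(0) = 0.31·800^α (since u(0) = 0 for α > 0).
Indifference: 228^α = 0.31·800^α, so (228/800)^α = 0.31.
α = ln(0.31) / ln(228/800) = -1.171183/-1.255266 ≈ 0.933.

α ≈ 0.933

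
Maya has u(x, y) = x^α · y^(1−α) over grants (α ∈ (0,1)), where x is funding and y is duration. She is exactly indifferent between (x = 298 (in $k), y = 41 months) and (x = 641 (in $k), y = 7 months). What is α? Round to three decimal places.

Indifference: 298^α · 41^(1−α) = 641^α · 7^(1−α).
(298/641)^α = (7/41)^(1−α); take logs: α·ln(298/641) = (1−α)·ln(7/41), i.e. α·-0.765936 = (1−α)·-1.767662.
So α/(1−α) = (-1.767662)/(-0.765936) = 2.307846, and α = 2.307846/3.307846 ≈ 0.698.

α ≈ 0.698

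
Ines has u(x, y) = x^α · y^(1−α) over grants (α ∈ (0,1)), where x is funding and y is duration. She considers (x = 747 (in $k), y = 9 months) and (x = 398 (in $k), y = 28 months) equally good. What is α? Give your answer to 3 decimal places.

α ≈ 0.643

Indifference: 747^α · 9^(1−α) = 398^α · 28^(1−α).
Taking logs: α·ln 747 + (1−α)·ln 9 = α·ln 398 + (1−α)·ln 28, i.e. α·0.629613 = (1−α)·1.134980.
With A = 0.629613 and B = 1.134980: α·A = (1−α)·B, so α = B/(A+B) = 1.134980/1.764593 ≈ 0.643.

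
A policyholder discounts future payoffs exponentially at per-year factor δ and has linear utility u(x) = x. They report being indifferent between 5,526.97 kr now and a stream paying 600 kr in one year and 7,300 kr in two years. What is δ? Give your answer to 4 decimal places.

Present value of the stream is 600·δ + 7300·δ². Indifference gives 600δ + 7300δ² = 5526.97.
That is, 7300δ² + 600δ − 5526.97 = 0, a quadratic in δ.
δ = (−600 + √(600² + 4·7300·5526.97)) / (2·7300) = (−600 + √161747524.00) / 14600 ≈ 0.8300.

δ ≈ 0.8300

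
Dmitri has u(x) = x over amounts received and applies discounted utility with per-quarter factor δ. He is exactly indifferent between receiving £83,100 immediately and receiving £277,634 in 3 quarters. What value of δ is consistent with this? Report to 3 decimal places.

δ ≈ 0.669

Equating discounted utilities: u(83100) = δ^3·u(277634) ⇒ δ^3 = u(83100)/u(277634).
With u(x) = x: δ^3 = 83100/277634 = 0.29931.
Hence δ = (0.29931)^(1/3) = 0.66892.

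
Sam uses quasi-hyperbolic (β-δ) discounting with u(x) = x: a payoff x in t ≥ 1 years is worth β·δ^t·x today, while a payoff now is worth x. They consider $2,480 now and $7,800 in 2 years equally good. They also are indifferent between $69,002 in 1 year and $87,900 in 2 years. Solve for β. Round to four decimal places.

Both payoffs in the second observation are in the future, so β drops out: δ^1·69002 = δ^2·87900 ⇒ δ = 69002/87900 = 0.78501.
Now use the now-vs-future pair: 2480 = β·δ^2·7800 gives β = 2480/(0.61623·7800) ≈ 0.5160.

β ≈ 0.5160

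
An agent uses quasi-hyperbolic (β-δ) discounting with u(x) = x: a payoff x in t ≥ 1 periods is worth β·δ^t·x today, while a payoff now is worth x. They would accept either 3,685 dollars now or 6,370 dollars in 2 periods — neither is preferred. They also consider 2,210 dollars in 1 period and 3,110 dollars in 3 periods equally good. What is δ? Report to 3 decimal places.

From the later pair, β·δ^1·2210 = β·δ^3·3110; dividing through, δ^2 = 2210/3110 = 0.71061, so δ = 0.84298.

δ ≈ 0.843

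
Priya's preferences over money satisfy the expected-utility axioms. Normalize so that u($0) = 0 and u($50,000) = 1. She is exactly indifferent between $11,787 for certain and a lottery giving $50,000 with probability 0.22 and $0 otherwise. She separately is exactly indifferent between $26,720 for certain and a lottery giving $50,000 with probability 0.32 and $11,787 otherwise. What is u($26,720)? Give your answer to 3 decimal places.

The first gamble pins u($11,787): it must equal 0.22·1 + 0.78·0 = 0.22.
The second indifference gives u($26,720) = 0.32·u($50,000) + 0.68·u($11,787) = 0.32·1.00 + 0.68·0.22 = 0.4696.

0.470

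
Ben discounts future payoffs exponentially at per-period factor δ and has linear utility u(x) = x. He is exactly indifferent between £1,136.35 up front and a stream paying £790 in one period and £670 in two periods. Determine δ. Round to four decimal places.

Present value of the stream is 790·δ + 670·δ². Indifference gives 790δ + 670δ² = 1136.35.
That is, 670δ² + 790δ − 1136.35 = 0, a quadratic in δ.
By the quadratic formula (taking the positive root), δ = (−790 + √3669518.00) / 1340 ≈ 0.8400.

δ ≈ 0.8400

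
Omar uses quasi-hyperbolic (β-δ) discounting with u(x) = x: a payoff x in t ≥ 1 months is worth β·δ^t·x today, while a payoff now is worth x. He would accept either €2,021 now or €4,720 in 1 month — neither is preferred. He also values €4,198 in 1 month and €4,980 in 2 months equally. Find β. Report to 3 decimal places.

β ≈ 0.508

The second indifference involves only future payoffs, so β cancels: β·δ^1·4198 = β·δ^2·4980, giving δ = 4198/4980 = 0.84297.
The first indifference: 2021 = β·δ·4720, so β = 2021/(δ·4720) = 2021/(0.84297·4720) ≈ 0.508.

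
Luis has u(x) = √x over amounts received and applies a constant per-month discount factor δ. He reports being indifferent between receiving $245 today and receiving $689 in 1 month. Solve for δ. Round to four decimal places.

Equating discounted utilities: u(245) = δ·u(689) ⇒ δ = u(245)/u(689).
Since u(x) = √x, δ = √(245/689) = 0.59631.

δ ≈ 0.5963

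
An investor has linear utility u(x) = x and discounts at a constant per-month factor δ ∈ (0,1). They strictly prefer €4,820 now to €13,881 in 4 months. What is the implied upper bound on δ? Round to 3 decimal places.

δ < 0.768

Under u(x) = x this choice says 4820 > δ^4·13881.
Hence δ^4 < 4820/13881 = 0.34724, and x ↦ x^(1/4) is increasing on (0,∞).
δ < (4820/13881)^(1/4) ≈ 0.768.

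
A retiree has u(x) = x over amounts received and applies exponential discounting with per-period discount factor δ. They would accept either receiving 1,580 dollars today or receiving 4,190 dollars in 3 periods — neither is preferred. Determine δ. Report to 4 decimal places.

δ ≈ 0.7225

The payoff in 3 periods is discounted by δ^3, so u(1580) = δ^3·u(4190) and δ^3 = u(1580)/u(4190).
With u(x) = x: δ^3 = 1580/4190 = 0.37709.
Hence δ = (0.37709)^(1/3) = 0.722461.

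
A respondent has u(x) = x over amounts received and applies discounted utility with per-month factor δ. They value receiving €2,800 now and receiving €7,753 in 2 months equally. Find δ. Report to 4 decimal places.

Indifference means u(2800) = δ^2 · u(7753), so δ^2 = u(2800)/u(7753).
With u(x) = x: δ^2 = 2800/7753 = 0.36115.
Hence δ = (0.36115)^(1/2) = 0.600958.

δ ≈ 0.6010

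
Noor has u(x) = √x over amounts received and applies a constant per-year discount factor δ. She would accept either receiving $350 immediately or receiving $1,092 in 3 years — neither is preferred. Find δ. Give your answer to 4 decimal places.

δ ≈ 0.8273

Indifference means u(350) = δ^3 · u(1092), so δ^3 = u(350)/u(1092).
With u(x) = √x: δ^3 = √350/√1092 = √(350/1092) = 0.56614.
Taking the cube root: δ = 0.56614^(1/3) ≈ 0.8273.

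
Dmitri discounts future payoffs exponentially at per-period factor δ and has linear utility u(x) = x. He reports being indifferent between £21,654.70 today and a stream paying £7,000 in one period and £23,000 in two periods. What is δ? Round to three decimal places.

δ ≈ 0.830

Present value of the stream is 7000·δ + 23000·δ². Indifference gives 7000δ + 23000δ² = 21654.70.
Rearranged: 23000δ² + 7000δ − 21654.70 = 0.
The positive root is δ = [−7000 + √(7000² + 4·23000·21654.70)] / (2·23000) = (−7000 + 45180.000)/46000 ≈ 0.830.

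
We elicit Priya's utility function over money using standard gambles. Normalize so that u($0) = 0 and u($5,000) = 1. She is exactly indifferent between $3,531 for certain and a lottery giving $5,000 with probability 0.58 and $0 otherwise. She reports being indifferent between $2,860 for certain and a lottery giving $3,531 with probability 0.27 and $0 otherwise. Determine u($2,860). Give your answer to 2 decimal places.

The first gamble pins u($3,531): it must equal 0.58·1 + 0.42·0 = 0.58.
Chaining: u($2,860) = 0.27·0.58 + 0.73·0.00 = 0.1566.

0.16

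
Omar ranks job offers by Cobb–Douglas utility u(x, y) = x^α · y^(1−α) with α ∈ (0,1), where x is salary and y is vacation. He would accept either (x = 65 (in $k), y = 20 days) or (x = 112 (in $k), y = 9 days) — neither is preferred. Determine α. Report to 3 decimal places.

α ≈ 0.595

Set the two utilities equal: 65^α·20^(1−α) = 112^α·9^(1−α).
Taking logs: α·ln 65 + (1−α)·ln 20 = α·ln 112 + (1−α)·ln 9, i.e. α·-0.544112 = (1−α)·-0.798508.
With A = -0.544112 and B = -0.798508: α·A = (1−α)·B, so α = B/(A+B) = -0.798508/-1.342620 ≈ 0.595.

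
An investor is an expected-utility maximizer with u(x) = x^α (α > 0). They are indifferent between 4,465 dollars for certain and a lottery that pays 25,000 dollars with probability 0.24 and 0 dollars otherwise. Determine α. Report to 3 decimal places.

Since u(0) = 0, the lottery's EU is 0.24·25000^α.
Indifference: 4465^α = 0.24·25000^α, so (4465/25000)^α = 0.24.
Taking logs: α·ln(4465/25000) = ln(0.24), so α = -1.427116 / -1.722607 ≈ 0.828.

α ≈ 0.828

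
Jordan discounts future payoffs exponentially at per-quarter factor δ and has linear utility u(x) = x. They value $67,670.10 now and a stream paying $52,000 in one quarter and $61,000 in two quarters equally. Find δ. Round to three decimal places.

The stream is worth 52000δ + 61000δ² today, so 52000δ + 61000δ² = 67670.10.
So 61000δ² + 52000δ − 67670.10 = 0.
δ = (−52000 + √(52000² + 4·61000·67670.10)) / (2·61000) = (−52000 + √19215504400.00) / 122000 ≈ 0.710.

δ ≈ 0.710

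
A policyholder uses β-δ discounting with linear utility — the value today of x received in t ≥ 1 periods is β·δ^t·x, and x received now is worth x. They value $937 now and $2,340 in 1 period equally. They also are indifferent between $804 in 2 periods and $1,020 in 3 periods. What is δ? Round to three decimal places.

From the later pair, β·δ^2·804 = β·δ^3·1020; dividing through, δ = 804/1020 = 0.78824.

δ ≈ 0.788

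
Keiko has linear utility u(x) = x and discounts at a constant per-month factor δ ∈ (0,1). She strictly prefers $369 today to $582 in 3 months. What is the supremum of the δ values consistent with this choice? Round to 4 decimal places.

δ < 0.8591

The preference means 369 > δ^3·582.
So δ^3 < 369/582 = 0.63402; taking the cube root of both positive sides preserves the inequality.
δ < 0.63402^(1/3) = 0.8591.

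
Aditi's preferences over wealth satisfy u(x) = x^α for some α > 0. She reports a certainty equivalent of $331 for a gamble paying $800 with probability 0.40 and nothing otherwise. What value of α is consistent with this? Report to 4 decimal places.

α ≈ 1.0383

Since u(0) = 0, the lottery's EU is 0.40·800^α.
Indifference: 331^α = 0.40·800^α, so (331/800)^α = 0.40.
Taking logs: α·ln(331/800) = ln(0.40), so α = -0.9162907 / -0.8824934 ≈ 1.0383.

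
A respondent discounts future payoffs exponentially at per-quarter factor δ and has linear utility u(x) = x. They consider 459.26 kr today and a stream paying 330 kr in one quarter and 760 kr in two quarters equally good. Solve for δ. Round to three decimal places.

δ ≈ 0.590

Present value of the stream is 330·δ + 760·δ². Indifference gives 330δ + 760δ² = 459.26.
So 760δ² + 330δ − 459.26 = 0.
δ = (−330 + √(330² + 4·760·459.26)) / (2·760) = (−330 + √1505050.40) / 1520 ≈ 0.590.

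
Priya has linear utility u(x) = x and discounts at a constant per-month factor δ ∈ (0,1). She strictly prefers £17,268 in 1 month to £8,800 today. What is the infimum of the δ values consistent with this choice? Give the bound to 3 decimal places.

The preference means 8800 < δ·17268.
So δ > 8800/17268 = 0.50961.

δ > 0.510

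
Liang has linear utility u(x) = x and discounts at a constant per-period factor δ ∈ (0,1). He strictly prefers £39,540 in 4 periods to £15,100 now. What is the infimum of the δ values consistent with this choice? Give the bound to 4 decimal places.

Under u(x) = x this choice says 15100 < δ^4·39540.
Hence δ^4 > 15100/39540 = 0.38189, and x ↦ x^(1/4) is increasing on (0,∞).
δ > (15100/39540)^(1/4) ≈ 0.7861.

δ > 0.7861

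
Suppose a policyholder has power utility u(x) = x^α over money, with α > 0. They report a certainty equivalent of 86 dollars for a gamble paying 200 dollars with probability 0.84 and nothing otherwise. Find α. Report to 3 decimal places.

The lottery's expected utility is 0.84·u(200) + 0.16·u(0) = 0.84·200^α (since u(0) = 0 for α > 0).
Equating: 86^α = 0.84·200^α, i.e. 0.4300^α = 0.84.
Take logs: α = ln 0.84 / ln(86/200) ≈ 0.20659.

α ≈ 0.207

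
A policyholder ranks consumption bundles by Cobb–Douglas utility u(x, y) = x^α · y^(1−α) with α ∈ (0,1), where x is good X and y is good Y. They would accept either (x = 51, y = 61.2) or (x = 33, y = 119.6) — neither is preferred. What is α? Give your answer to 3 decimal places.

α ≈ 0.606

Set the two utilities equal: 51^α·61.2^(1−α) = 33^α·119.6^(1−α).
Rearrange to (51/33)^α = (119.6/61.2)^(1−α) and take logs: α·0.435318 = (1−α)·0.670006.
So α/(1−α) = (0.670006)/(0.435318) = 1.539119, and α = 1.539119/2.539119 ≈ 0.606.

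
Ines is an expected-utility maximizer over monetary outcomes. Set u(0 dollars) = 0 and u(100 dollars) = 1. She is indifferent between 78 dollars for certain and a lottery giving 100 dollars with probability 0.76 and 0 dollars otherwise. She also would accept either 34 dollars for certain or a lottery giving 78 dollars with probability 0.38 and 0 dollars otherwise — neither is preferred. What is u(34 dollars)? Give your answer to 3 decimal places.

0.289

First, u(78 dollars) = 0.76·u(100 dollars) + 0.24·u(0 dollars) = 0.76.
The second indifference gives u(34 dollars) = 0.38·u(78 dollars) + 0.62·u(0 dollars) = 0.38·0.76 + 0.62·0.00 = 0.2888.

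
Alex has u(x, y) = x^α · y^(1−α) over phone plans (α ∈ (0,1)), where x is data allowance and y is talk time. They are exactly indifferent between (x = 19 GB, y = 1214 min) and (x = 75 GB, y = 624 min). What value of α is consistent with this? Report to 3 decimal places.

The Cobb–Douglas utilities coincide, so 19^α·1214^(1−α) = 75^α·624^(1−α).
Rearrange to (19/75)^α = (624/1214)^(1−α) and take logs: α·-1.373049 = (1−α)·-0.665526.
With A = -1.373049 and B = -0.665526: α·A = (1−α)·B, so α = B/(A+B) = -0.665526/-2.038575 ≈ 0.326.

α ≈ 0.326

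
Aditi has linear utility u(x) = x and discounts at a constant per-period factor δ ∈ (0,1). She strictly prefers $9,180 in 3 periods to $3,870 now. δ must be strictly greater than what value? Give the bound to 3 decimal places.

Comparing present values: 3870 < δ^3·9180.
So δ^3 > 3870/9180 = 0.42157; taking the cube root of both positive sides preserves the inequality.
δ > (3870/9180)^(1/3) ≈ 0.750.

δ > 0.750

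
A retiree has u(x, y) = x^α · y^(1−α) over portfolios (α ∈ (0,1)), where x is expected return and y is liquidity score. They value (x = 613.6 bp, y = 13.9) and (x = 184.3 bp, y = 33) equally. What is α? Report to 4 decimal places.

Indifference: 613.6^α · 13.9^(1−α) = 184.3^α · 33^(1−α).
(613.6/184.3)^α = (33/13.9)^(1−α); take logs: α·ln(613.6/184.3) = (1−α)·ln(33/13.9), i.e. α·1.2027784 = (1−α)·0.8646187.
So α/(1−α) = (0.8646187)/(1.2027784) = 0.7188512, and α = 0.7188512/1.7188512 ≈ 0.4182.

α ≈ 0.4182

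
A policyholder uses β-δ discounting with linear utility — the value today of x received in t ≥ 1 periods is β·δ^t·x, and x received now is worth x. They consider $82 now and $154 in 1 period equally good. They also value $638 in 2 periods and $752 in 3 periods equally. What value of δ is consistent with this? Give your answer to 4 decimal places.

δ ≈ 0.8484

From the later pair, β·δ^2·638 = β·δ^3·752; dividing through, δ = 638/752 = 0.84840.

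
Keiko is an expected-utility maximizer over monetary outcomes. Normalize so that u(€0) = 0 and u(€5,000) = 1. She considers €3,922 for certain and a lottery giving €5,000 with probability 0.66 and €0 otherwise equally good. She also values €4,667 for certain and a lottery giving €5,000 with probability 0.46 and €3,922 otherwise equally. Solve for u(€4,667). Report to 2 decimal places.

From the first indifference, u(€3,922) = 0.66·u(€5,000) + 0.34·u(€0) = 0.66·1 + 0.34·0 = 0.66.
Then u(€4,667) = 0.46·u(€5,000) + 0.54·u(€3,922) = 0.46·1.00 + 0.54·0.66 = 0.8164.

0.82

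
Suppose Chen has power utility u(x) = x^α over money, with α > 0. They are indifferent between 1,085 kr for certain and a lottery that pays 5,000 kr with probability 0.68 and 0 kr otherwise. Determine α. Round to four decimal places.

α ≈ 0.2524

EU(lottery) = 0.68·5000^α + 0.32·0 = 0.68·5000^α.
Indifference: 1085^α = 0.68·5000^α, so (1085/5000)^α = 0.68.
α = ln(0.68) / ln(1085/5000) = -0.3856625/-1.5278579 ≈ 0.2524.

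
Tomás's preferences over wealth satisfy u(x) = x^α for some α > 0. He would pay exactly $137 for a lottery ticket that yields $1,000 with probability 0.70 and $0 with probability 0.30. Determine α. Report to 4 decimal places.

α ≈ 0.1794

The lottery's expected utility is 0.70·u(1000) + 0.30·u(0) = 0.70·1000^α (since u(0) = 0 for α > 0).
Equating: 137^α = 0.70·1000^α, i.e. 0.1370^α = 0.70.
α = ln(0.70) / ln(137/1000) = -0.3566749/-1.9877744 ≈ 0.1794.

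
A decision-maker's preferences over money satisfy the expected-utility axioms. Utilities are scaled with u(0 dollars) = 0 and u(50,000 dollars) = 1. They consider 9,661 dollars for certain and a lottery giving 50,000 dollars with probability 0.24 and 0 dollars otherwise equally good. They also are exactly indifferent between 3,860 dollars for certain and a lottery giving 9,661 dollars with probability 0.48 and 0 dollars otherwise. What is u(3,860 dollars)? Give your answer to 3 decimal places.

First, u(9,661 dollars) = 0.24·u(50,000 dollars) + 0.76·u(0 dollars) = 0.24.
Then u(3,860 dollars) = 0.48·u(9,661 dollars) + 0.52·u(0 dollars) = 0.48·0.24 + 0.52·0.00 = 0.1152.

0.115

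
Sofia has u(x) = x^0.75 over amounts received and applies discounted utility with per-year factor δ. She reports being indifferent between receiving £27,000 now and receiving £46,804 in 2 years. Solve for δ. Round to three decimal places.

Equating discounted utilities: u(27000) = δ^2·u(46804) ⇒ δ^2 = u(27000)/u(46804).
Since u(x) = x^0.75, δ^2 = (27000/46804)^0.75 = 0.57687^0.75 = 0.66193.
So δ = 0.66193^(1/2) ≈ 0.814.

δ ≈ 0.814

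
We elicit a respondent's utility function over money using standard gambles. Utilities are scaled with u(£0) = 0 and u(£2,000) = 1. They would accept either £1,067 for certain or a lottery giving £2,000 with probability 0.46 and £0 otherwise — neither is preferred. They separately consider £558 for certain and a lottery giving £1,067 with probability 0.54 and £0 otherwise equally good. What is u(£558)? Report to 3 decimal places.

The first gamble pins u(£1,067): it must equal 0.46·1 + 0.54·0 = 0.46.
Then u(£558) = 0.54·u(£1,067) + 0.46·u(£0) = 0.54·0.46 + 0.46·0.00 = 0.2484.

0.248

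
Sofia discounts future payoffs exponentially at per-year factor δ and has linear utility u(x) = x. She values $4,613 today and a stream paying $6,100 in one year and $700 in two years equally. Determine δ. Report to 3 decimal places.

δ ≈ 0.700

Equating present values: 4613 = 6100δ + 700δ².
So 700δ² + 6100δ − 4613 = 0.
By the quadratic formula (taking the positive root), δ = (−6100 + √50126400.00) / 1400 ≈ 0.700.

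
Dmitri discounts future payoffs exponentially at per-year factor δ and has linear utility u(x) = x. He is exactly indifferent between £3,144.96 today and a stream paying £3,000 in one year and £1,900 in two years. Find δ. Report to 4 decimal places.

δ ≈ 0.7200

Equating present values: 3144.96 = 3000δ + 1900δ².
So 1900δ² + 3000δ − 3144.96 = 0.
δ = (−3000 + √(3000² + 4·1900·3144.96)) / (2·1900) = (−3000 + √32901696.00) / 3800 ≈ 0.7200.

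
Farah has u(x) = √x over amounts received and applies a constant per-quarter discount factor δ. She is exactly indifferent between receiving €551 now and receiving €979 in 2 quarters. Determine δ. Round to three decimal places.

Equating discounted utilities: u(551) = δ^2·u(979) ⇒ δ^2 = u(551)/u(979).
Since u(x) = √x, δ^2 = √(551/979) = 0.75021.
Taking the square root: δ = 0.75021^(1/2) ≈ 0.866.

δ ≈ 0.866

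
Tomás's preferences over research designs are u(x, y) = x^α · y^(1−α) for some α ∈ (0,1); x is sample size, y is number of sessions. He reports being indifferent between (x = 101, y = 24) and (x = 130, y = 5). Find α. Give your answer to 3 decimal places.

α ≈ 0.861

Set the two utilities equal: 101^α·24^(1−α) = 130^α·5^(1−α).
Taking logs: α·ln 101 + (1−α)·ln 24 = α·ln 130 + (1−α)·ln 5, i.e. α·-0.252414 = (1−α)·-1.568616.
With A = -0.252414 and B = -1.568616: α·A = (1−α)·B, so α = B/(A+B) = -1.568616/-1.821030 ≈ 0.861.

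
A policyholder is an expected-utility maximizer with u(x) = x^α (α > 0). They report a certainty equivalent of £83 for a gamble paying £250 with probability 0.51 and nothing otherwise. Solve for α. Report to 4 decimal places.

EU(lottery) = 0.51·250^α + 0.49·0 = 0.51·250^α.
Setting u(83) equal to that: 83^α = 0.51·250^α ⇒ (83/250)^α = 0.51.
Taking logs: α·ln(83/250) = ln(0.51), so α = -0.6733446 / -1.1026203 ≈ 0.6107.

α ≈ 0.6107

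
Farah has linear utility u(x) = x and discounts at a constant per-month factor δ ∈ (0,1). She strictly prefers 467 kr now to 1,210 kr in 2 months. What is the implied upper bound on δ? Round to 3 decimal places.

Under u(x) = x this choice says 467 > δ^2·1210.
Dividing by 1210: δ^2 < 0.38595. Both sides are positive, so the square root keeps the direction.
δ < 0.38595^(1/2) = 0.621.

δ < 0.621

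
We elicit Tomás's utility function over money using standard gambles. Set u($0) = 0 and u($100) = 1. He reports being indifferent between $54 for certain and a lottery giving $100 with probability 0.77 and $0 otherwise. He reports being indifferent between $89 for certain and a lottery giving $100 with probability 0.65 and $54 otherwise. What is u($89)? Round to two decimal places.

0.92

From the first indifference, u($54) = 0.77·u($100) + 0.23·u($0) = 0.77·1 + 0.23·0 = 0.77.
Then u($89) = 0.65·u($100) + 0.35·u($54) = 0.65·1.00 + 0.35·0.77 = 0.9195.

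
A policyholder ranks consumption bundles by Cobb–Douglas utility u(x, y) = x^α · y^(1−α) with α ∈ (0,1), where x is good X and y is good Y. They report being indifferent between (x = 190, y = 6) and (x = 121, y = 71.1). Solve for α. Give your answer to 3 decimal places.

Indifference: 190^α · 6^(1−α) = 121^α · 71.1^(1−α).
Rearrange to (190/121)^α = (71.1/6)^(1−α) and take logs: α·0.451234 = (1−α)·2.472328.
Thus α·(2.923562) = 2.472328, so α = 2.472328/2.923562 ≈ 0.846.

α ≈ 0.846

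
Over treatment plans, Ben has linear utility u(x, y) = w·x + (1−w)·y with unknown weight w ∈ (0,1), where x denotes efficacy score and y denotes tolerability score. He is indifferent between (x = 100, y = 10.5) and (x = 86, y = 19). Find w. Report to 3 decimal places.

w = 0.378

Equating utilities: w·100 + (1−w)·10.5 = w·86 + (1−w)·19.
w·(100−86) = (1−w)·(19−10.5), i.e. w·14 = (1−w)·8.5.
The marginal rate of substitution is 8.5/14, so w = 8.5/(14+8.5) = 0.378.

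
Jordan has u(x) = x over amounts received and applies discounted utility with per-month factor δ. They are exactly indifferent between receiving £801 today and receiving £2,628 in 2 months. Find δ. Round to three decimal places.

δ ≈ 0.552

Indifference means u(801) = δ^2 · u(2628), so δ^2 = u(801)/u(2628).
With u(x) = x: δ^2 = 801/2628 = 0.30479.
Taking the square root: δ = 0.30479^(1/2) ≈ 0.552.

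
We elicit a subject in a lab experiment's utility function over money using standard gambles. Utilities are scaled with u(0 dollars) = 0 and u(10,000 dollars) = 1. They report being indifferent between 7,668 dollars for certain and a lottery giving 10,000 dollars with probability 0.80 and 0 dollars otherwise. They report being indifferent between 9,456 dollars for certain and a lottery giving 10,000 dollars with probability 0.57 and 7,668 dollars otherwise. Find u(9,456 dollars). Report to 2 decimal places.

From the first indifference, u(7,668 dollars) = 0.80·u(10,000 dollars) + 0.20·u(0 dollars) = 0.80·1 + 0.20·0 = 0.80.
The second indifference gives u(9,456 dollars) = 0.57·u(10,000 dollars) + 0.43·u(7,668 dollars) = 0.57·1.00 + 0.43·0.80 = 0.9140.

0.91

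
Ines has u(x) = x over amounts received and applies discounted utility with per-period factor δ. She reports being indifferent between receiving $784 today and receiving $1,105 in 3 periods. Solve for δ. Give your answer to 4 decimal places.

Equating discounted utilities: u(784) = δ^3·u(1105) ⇒ δ^3 = u(784)/u(1105).
With u(x) = x: δ^3 = 784/1105 = 0.70950.
So δ = 0.70950^(1/3) ≈ 0.8919.

δ ≈ 0.8919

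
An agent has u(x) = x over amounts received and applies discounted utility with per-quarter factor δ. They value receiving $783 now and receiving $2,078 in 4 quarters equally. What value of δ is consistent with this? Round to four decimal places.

δ ≈ 0.7835

Indifference means u(783) = δ^4 · u(2078), so δ^4 = u(783)/u(2078).
With u(x) = x: δ^4 = 783/2078 = 0.37680.
Hence δ = (0.37680)^(1/4) = 0.783482.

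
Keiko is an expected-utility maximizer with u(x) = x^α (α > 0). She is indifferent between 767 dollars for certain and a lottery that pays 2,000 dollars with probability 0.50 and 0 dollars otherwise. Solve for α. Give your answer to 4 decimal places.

The lottery's expected utility is 0.50·u(2000) + 0.50·u(0) = 0.50·2000^α (since u(0) = 0 for α > 0).
Setting u(767) equal to that: 767^α = 0.50·2000^α ⇒ (767/2000)^α = 0.50.
Taking logs: α·ln(767/2000) = ln(0.50), so α = -0.6931472 / -0.9584157 ≈ 0.7232.

α ≈ 0.7232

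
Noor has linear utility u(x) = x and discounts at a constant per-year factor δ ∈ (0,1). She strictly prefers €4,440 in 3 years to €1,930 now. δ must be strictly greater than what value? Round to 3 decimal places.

δ > 0.758

Under u(x) = x this choice says 1930 < δ^3·4440.
So δ^3 > 1930/4440 = 0.43468; taking the cube root of both positive sides preserves the inequality.
δ > 0.43468^(1/3) = 0.758.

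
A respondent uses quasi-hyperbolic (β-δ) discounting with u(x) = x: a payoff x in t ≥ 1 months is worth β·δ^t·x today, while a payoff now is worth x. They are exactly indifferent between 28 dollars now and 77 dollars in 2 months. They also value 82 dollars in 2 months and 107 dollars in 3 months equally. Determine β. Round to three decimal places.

The second indifference involves only future payoffs, so β cancels: β·δ^2·82 = β·δ^3·107, giving δ = 82/107 = 0.76636.
Substituting δ into 28 = β·δ^2·77: β = 28/(45.222) ≈ 0.619.

β ≈ 0.619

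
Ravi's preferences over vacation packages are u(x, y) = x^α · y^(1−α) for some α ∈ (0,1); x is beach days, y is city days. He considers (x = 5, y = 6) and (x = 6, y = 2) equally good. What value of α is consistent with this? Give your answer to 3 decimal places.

α ≈ 0.858

Set the two utilities equal: 5^α·6^(1−α) = 6^α·2^(1−α).
Rearrange to (5/6)^α = (2/6)^(1−α) and take logs: α·-0.182322 = (1−α)·-1.098612.
Thus α·(-1.280934) = -1.098612, so α = -1.098612/-1.280934 ≈ 0.858.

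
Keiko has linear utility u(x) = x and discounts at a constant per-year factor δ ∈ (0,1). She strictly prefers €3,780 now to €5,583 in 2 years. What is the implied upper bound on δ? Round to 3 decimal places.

δ < 0.823

Comparing present values: 3780 > δ^2·5583.
Hence δ^2 < 3780/5583 = 0.67706, and x ↦ x^(1/2) is increasing on (0,∞).
δ < (3780/5583)^(1/2) ≈ 0.823.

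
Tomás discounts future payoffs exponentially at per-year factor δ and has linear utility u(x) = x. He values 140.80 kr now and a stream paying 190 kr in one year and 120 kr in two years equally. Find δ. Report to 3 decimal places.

δ ≈ 0.550

The stream is worth 190δ + 120δ² today, so 190δ + 120δ² = 140.80.
So 120δ² + 190δ − 140.80 = 0.
The positive root is δ = [−190 + √(190² + 4·120·140.80)] / (2·120) = (−190 + 322.000)/240 ≈ 0.550.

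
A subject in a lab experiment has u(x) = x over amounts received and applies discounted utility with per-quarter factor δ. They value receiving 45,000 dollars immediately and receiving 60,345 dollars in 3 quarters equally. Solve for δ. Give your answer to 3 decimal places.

δ ≈ 0.907

The payoff in 3 quarters is discounted by δ^3, so u(45000) = δ^3·u(60345) and δ^3 = u(45000)/u(60345).
With u(x) = x: δ^3 = 45000/60345 = 0.74571.
Taking the cube root: δ = 0.74571^(1/3) ≈ 0.907.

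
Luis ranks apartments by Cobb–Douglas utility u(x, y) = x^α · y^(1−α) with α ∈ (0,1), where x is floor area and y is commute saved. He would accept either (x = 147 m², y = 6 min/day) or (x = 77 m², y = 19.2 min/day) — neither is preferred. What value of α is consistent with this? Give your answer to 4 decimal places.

The Cobb–Douglas utilities coincide, so 147^α·6^(1−α) = 77^α·19.2^(1−α).
Taking logs: α·ln 147 + (1−α)·ln 6 = α·ln 77 + (1−α)·ln 19.2, i.e. α·0.6466272 = (1−α)·1.1631508.
Thus α·(1.8097780) = 1.1631508, so α = 1.1631508/1.8097780 ≈ 0.6427.

α ≈ 0.6427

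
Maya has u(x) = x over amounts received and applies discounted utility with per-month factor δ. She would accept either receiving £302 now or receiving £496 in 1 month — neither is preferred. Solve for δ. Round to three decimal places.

Indifference means u(302) = δ · u(496), so δ = u(302)/u(496).
With u(x) = x: δ = 302/496 = 0.60887.

δ ≈ 0.609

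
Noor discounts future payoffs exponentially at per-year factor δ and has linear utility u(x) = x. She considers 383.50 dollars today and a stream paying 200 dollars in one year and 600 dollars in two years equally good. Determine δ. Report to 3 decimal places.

Equating present values: 383.50 = 200δ + 600δ².
That is, 600δ² + 200δ − 383.50 = 0, a quadratic in δ.
By the quadratic formula (taking the positive root), δ = (−200 + √960400.00) / 1200 ≈ 0.650.

δ ≈ 0.650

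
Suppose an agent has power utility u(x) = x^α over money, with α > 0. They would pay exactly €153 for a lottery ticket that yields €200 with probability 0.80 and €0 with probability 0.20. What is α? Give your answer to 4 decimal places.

The lottery's expected utility is 0.80·u(200) + 0.20·u(0) = 0.80·200^α (since u(0) = 0 for α > 0).
Setting u(153) equal to that: 153^α = 0.80·200^α ⇒ (153/200)^α = 0.80.
Taking logs: α·ln(153/200) = ln(0.80), so α = -0.2231436 / -0.2678794 ≈ 0.8330.

α ≈ 0.8330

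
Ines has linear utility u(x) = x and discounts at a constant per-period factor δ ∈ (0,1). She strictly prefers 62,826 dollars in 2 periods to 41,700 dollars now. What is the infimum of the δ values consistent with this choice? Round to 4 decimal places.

δ > 0.8147

Under u(x) = x this choice says 41700 < δ^2·62826.
Dividing by 62826: δ^2 > 0.66374. Both sides are positive, so the square root keeps the direction.
δ > (41700/62826)^(1/2) ≈ 0.8147.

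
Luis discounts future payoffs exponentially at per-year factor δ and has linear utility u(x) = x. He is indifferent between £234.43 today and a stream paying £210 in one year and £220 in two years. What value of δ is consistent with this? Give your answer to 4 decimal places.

δ ≈ 0.6600

Present value of the stream is 210·δ + 220·δ². Indifference gives 210δ + 220δ² = 234.43.
That is, 220δ² + 210δ − 234.43 = 0, a quadratic in δ.
δ = (−210 + √(210² + 4·220·234.43)) / (2·220) = (−210 + √250398.40) / 440 ≈ 0.6600.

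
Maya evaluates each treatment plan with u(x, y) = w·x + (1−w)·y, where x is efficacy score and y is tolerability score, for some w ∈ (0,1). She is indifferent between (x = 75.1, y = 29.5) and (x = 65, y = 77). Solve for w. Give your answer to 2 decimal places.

u(75.1,29.5) = u(65,77) means w·75.1 + (1−w)·29.5 = w·65 + (1−w)·77.
Rearranging, 10.1·w − 47.5·(1−w) = 0.
The marginal rate of substitution is 47.5/10.1, so w = 47.5/(10.1+47.5) = 0.82.

w = 0.82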